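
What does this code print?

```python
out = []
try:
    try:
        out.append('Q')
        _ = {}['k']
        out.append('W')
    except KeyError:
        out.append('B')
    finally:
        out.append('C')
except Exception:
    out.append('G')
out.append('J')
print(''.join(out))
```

Execution trace: 'Q' (inner try body) → 'B' (inner except KeyError) → 'C' (inner finally) → 'J' (after the try/except). Output: QBCJ

Answer: QBCJ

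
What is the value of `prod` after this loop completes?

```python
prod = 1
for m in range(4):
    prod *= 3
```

3^4 = 81
`prod` takes the values: 1 → 3 → 9 → 27 → 81

Answer: 81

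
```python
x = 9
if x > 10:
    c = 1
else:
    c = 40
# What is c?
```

Trace:
`x = 9` → x = 9
`if x > 10: ...` → x > 10 is False, take else branch → c = 40
So c = 40

Answer: 40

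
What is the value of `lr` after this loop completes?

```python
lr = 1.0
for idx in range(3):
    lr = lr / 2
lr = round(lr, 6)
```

Halving LR 3 times: 1 / 2^3
`lr` takes the values: 1.0 → 0.5 → 0.25 → 0.125

Answer: 0.125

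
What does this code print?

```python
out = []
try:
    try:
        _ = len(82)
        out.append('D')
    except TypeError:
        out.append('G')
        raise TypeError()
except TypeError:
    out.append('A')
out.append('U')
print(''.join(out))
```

Execution trace: 'G' (inner except TypeError) → 'A' (outer except TypeError) → 'U' (after the try/except). Output: GAU

Answer: GAU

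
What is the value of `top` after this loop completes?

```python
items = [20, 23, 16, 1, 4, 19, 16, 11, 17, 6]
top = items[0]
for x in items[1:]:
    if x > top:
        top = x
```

Maximum of [20, 23, 16, 1, 4, 19, 16, 11, 17, 6]
`top` takes the values: 20 → 23

Answer: 23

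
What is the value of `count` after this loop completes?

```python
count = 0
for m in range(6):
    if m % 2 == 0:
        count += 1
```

Count numbers divisible by 2 in range(6)
`count` takes the values: 0 → 1 → 2 → 3

Answer: 3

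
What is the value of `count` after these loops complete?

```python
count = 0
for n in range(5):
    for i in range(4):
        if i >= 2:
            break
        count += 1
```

Inner breaks at 2, outer runs 5 times
`count` takes the values: 0 → 1 → 2 → 3 → 4 → 5 → 6 → 7 → 8 → 9 → 10

Answer: 10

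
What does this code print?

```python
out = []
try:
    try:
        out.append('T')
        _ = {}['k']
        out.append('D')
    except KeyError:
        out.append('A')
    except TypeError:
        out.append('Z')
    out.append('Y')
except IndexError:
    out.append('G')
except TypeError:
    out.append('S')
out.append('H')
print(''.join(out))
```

Execution trace: 'T' (inner try body) → 'A' (inner except KeyError) → 'Y' (try body, no exception) → 'H' (after the try/except). Output: TAYH

Answer: TAYH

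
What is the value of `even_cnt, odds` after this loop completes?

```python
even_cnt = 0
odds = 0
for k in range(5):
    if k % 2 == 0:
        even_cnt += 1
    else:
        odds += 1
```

Count evens and odds in range(5)
`even_cnt, odds` takes the values: (0, 0) → (1, 0) → (1, 1) → (2, 1) → (2, 2) → (3, 2)

Answer: 3, 2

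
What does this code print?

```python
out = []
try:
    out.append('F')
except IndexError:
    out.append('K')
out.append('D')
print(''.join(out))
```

Execution trace: 'F' (try body, no exception) → 'D' (after the try/except). Output: FD

Answer: FD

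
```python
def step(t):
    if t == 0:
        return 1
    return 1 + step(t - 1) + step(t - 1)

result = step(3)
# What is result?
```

step(t) = 1 + 2·step(t-1), step(0)=1. Closed form: (1+1)·2^3 - 1 = 15.

Answer: 15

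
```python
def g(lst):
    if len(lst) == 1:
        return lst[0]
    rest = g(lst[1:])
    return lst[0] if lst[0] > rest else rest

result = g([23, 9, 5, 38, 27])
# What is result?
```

Recursive max over [23, 9, 5, 38, 27] = 38

Answer: 38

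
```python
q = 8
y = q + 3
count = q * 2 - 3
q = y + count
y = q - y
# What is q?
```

Trace:
`q = 8` → q = 8
`y = q + 3` → y = 11
`count = q * 2 - 3` → count = 13
`q = y + count` → q = 24
`y = q - y` → y = 13
So q = 24

Answer: 24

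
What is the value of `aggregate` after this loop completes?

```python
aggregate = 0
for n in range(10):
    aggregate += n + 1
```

Start at 0, add 1 to 10 = 55
`aggregate` takes the values: 0 → 1 → 3 → 6 → 10 → 15 → 21 → 28 → 36 → 45 → 55

Answer: 55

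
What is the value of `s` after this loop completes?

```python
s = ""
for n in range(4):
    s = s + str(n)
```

Concatenate digits 0 to 3
`s` takes the values: "" → "0" → "01" → "012" → "0123"

Answer: "0123"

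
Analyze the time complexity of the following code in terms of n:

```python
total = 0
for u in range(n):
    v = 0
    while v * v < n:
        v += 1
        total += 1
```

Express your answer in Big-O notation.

Each loop level contributes: n × √n. Multiplying the contributions gives O(n√n).

Answer: O(n√n)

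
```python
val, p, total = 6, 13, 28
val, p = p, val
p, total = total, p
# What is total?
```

Trace:
`val, p, total = 6, 13, 28` → val = 6; p = 13; total = 28
`val, p = p, val` → val = 13; p = 6
`p, total = total, p` → p = 28; total = 6
So total = 6

Answer: 6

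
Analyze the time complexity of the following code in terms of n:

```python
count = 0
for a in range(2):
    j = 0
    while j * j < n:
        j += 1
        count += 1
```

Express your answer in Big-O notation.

Each loop level contributes: 1 × √n. Multiplying the contributions gives O(√n).

Answer: O(√n)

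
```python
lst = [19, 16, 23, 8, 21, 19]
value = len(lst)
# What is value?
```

Trace:
`lst = [19, 16, 23, 8, 21, 19]` → lst = [19, 16, 23, 8, 21, 19]
`value = len(lst)` → value = 6
So value = 6

Answer: 6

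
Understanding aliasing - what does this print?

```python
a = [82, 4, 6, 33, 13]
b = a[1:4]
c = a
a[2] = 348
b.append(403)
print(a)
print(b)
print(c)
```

Key concept: slice vs alias.
Step by step:
`a = [82, 4, 6, 33, 13]` → a = [82, 4, 6, 33, 13]
`b = a[1:4]` → b = [4, 6, 33]
`c = a` → c = [82, 4, 6, 33, 13] (same object as a)
`a[2] = 348` → a = [82, 4, 348, 33, 13] (same object as c); c = [82, 4, 348, 33, 13] (same object as a)
`b.append(403)` → b = [4, 6, 33, 403]
`print(a)` → prints [82, 4, 348, 33, 13]
`print(b)` → prints [4, 6, 33, 403]
`print(c)` → prints [82, 4, 348, 33, 13]

Answer:
[82, 4, 348, 33, 13]
[4, 6, 33, 403]
[82, 4, 348, 33, 13]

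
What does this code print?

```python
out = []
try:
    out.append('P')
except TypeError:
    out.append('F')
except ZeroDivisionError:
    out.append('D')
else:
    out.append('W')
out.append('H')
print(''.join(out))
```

Execution trace: 'P' (try body, no exception) → 'W' (else) → 'H' (after the try/except). Output: PWH

Answer: PWH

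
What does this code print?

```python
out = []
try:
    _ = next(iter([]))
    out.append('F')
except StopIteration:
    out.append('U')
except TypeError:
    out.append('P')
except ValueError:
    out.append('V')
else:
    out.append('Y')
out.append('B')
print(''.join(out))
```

Execution trace: 'U' (except StopIteration) → 'B' (after the try/except). Output: UB

Answer: UB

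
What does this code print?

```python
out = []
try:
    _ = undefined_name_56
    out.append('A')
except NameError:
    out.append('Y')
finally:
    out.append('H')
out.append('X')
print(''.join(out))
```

Execution trace: 'Y' (except NameError) → 'H' (finally) → 'X' (after the try/except). Output: YHX

Answer: YHX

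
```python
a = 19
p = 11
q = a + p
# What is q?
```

Trace:
`a = 19` → a = 19
`p = 11` → p = 11
`q = a + p` → q = 30
So q = 30

Answer: 30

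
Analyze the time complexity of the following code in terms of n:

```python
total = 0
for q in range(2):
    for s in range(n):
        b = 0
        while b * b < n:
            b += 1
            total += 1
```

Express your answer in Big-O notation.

Each loop level contributes: 1 × n × √n. Multiplying the contributions gives O(n√n).

Answer: O(n√n)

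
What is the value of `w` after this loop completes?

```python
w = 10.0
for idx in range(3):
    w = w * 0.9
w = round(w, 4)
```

Exponential decay: 10.0 * 0.9^3
`w` takes the values: 10.0 → 9.0 → 8.1 → 7.29

Answer: 7.29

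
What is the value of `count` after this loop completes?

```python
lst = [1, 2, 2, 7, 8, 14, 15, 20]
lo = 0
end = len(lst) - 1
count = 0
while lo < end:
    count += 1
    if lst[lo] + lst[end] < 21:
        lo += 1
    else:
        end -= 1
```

Steps to find pair summing to 21
`count` takes the values: 0 → 1 → 2 → 3 → 4 → 5 → 6 → 7

Answer: 7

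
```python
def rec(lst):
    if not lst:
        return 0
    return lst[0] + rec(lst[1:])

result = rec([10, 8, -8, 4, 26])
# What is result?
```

10 + 8 + (-8) + 4 + 26 + 0 = 40

Answer: 40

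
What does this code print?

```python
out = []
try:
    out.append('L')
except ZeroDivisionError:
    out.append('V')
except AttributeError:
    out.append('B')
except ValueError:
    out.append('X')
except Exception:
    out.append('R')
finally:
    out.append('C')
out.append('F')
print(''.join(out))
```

Execution trace: 'L' (try body, no exception) → 'C' (finally) → 'F' (after the try/except). Output: LCF

Answer: LCF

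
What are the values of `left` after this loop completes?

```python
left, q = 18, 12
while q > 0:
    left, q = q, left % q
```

GCD of 18 and 12
`left` takes the values: 18 → 12 → 6

Answer: 6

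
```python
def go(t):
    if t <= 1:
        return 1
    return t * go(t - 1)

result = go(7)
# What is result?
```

go(7) = 7 * 6 * 5 * 4 * 3 * 2 * 1 = 5040

Answer: 5040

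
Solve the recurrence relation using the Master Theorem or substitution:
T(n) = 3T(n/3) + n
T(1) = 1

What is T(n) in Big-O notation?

By Master Theorem: a=3, b=3, f(n)=n. Since log_3(3) = 1 and f(n) = Θ(n^1), Case 2 applies. T(n) = O(n log n).

Answer: O(n log n)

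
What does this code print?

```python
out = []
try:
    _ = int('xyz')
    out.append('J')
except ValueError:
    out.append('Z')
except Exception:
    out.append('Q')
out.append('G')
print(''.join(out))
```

Execution trace: 'Z' (except ValueError) → 'G' (after the try/except). Output: ZG

Answer: ZG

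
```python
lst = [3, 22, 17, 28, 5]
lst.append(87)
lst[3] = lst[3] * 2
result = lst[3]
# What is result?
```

Trace:
`lst = [3, 22, 17, 28, 5]` → lst = [3, 22, 17, 28, 5]
`lst.append(87)` → lst = [3, 22, 17, 28, 5, 87]
`lst[3] = lst[3] * 2` → lst = [3, 22, 17, 56, 5, 87]
`result = lst[3]` → result = 56
So result = 56

Answer: 56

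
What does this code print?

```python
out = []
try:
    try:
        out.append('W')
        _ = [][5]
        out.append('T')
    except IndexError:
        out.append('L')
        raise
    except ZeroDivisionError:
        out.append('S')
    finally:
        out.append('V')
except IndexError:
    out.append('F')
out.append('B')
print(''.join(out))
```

Execution trace: 'W' (inner try body) → 'L' (inner except IndexError) → 'V' (inner finally) → 'F' (outer except IndexError) → 'B' (after the try/except). Output: WLVFB

Answer: WLVFB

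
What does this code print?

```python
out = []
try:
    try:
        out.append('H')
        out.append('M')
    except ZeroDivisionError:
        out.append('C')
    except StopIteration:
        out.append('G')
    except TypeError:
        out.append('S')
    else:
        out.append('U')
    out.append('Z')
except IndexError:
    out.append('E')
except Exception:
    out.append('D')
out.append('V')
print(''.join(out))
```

Execution trace: 'H' (inner try body) → 'M' (inner try body, no exception) → 'U' (inner else) → 'Z' (try body, no exception) → 'V' (after the try/except). Output: HMUZV

Answer: HMUZV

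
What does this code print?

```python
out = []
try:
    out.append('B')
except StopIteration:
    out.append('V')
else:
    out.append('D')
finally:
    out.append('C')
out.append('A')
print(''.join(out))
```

Execution trace: 'B' (try body, no exception) → 'D' (else) → 'C' (finally) → 'A' (after the try/except). Output: BDCA

Answer: BDCA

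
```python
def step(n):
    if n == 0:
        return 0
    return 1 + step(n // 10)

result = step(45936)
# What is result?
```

Count of digits of 45936: 5

Answer: 5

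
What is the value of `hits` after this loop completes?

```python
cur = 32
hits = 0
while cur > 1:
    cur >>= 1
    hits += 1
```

Count right shifts until 1
`hits` takes the values: 0 → 1 → 2 → 3 → 4 → 5

Answer: 5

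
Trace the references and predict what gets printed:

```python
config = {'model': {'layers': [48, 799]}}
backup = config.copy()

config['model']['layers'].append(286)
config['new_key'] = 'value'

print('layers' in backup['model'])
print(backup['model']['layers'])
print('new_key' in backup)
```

Key concept: shallow copy gotcha with nested dict.
Step by step:
`config = {'model': {'layers': [48, 799]}}` → config = {'model': {'layers': [48, 799]}}
`backup = config.copy()` → backup = {'model': {'layers': [48, 799]}}
`config['model']['layers'].append(286)` → config = {'model': {'layers': [48, 799, 286]}}; backup = {'model': {'layers': [48, 799, 286]}}
`config['new_key'] = 'value'` → config = {'model': {'layers': [48, 799, 286]}, 'new_key': 'value'}
`print('layers' in backup['model'])` → prints True
`print(backup['model']['layers'])` → prints [48, 799, 286]
`print('new_key' in backup)` → prints False

Answer:
True
[48, 799, 286]
False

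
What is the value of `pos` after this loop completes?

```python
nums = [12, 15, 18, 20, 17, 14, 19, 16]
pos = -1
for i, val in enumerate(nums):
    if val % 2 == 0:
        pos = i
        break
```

First even number index in [12, 15, 18, 20, 17, 14, 19, 16]
`pos` takes the values: -1 → 0

Answer: 0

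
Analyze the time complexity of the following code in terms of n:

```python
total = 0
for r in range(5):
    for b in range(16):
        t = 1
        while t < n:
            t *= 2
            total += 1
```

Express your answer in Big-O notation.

Each loop level contributes: 1 × 1 × log n. Multiplying the contributions gives O(log n).

Answer: O(log n)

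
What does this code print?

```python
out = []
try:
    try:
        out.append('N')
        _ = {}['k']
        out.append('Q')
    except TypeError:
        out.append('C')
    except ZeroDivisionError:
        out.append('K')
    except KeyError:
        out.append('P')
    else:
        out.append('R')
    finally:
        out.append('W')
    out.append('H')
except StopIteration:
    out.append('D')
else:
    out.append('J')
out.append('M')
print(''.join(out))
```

Execution trace: 'N' (inner try body) → 'P' (inner except KeyError) → 'W' (inner finally) → 'H' (try body, no exception) → 'J' (else) → 'M' (after the try/except). Output: NPWHJM

Answer: NPWHJM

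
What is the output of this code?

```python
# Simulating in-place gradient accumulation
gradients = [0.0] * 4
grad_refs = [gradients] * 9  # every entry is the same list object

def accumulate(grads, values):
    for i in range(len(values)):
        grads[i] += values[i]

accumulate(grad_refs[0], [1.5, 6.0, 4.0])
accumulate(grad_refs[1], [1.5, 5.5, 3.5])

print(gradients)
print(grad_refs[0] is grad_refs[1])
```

Key concept: gradient accumulation aliasing.
Step by step:
`gradients = [0.0] * 4` → gradients = [0.0, 0.0, 0.0, 0.0]
`grad_refs = [gradients] * 9` → grad_refs = [[0.0, 0.0, 0.0, 0.0], [0.0, 0.0, 0.0, 0.0], [0.0, 0.0, 0.0, 0.0], [0.0, 0.0, 0.0, 0.0], [0.0, 0.0, 0.0, 0.0], [0.0, 0.0, 0.0, 0.0], [0.0, 0.0, 0.0, 0.0], [0.0, 0.0, 0.0, 0.0], [0.0, 0.0, 0.0, 0.0]]
`accumulate(grad_refs[0], [1.5, 6.0, 4.0])` → gradients = [1.5, 6.0, 4.0, 0.0]; grad_refs = [[1.5, 6.0, 4.0, 0.0], [1.5, 6.0, 4.0, 0.0], [1.5, 6.0, 4.0, 0.0], [1.5, 6.0, 4.0, 0.0], [1.5, 6.0, 4.0, 0.0], [1.5, 6.0, 4.0, 0.0], [1.5, 6.0, 4.0, 0.0], [1.5, 6.0, 4.0, 0.0], [1.5, 6.0, 4.0, 0.0]]
`accumulate(grad_refs[1], [1.5, 5.5, 3.5])` → gradients = [3.0, 11.5, 7.5, 0.0]; grad_refs = [[3.0, 11.5, 7.5, 0.0], [3.0, 11.5, 7.5, 0.0], [3.0, 11.5, 7.5, 0.0], [3.0, 11.5, 7.5, 0.0], [3.0, 11.5, 7.5, 0.0], [3.0, 11.5, 7.5, 0.0], [3.0, 11.5, 7.5, 0.0], [3.0, 11.5, 7.5, 0.0], [3.0, 11.5, 7.5, 0.0]]
`print(gradients)` → prints [3.0, 11.5, 7.5, 0.0]
`print(grad_refs[0] is grad_refs[1])` → prints True

Answer:
[3.0, 11.5, 7.5, 0.0]
True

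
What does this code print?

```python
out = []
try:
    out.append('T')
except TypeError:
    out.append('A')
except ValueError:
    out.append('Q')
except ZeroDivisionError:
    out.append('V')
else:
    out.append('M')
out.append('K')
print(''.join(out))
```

Execution trace: 'T' (try body, no exception) → 'M' (else) → 'K' (after the try/except). Output: TMK

Answer: TMK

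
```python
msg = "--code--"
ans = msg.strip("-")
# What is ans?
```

Trace:
`msg = "--code--"` → msg = '--code--'
`ans = msg.strip("-")` → ans = 'code'
So ans = 'code'

Answer: 'code'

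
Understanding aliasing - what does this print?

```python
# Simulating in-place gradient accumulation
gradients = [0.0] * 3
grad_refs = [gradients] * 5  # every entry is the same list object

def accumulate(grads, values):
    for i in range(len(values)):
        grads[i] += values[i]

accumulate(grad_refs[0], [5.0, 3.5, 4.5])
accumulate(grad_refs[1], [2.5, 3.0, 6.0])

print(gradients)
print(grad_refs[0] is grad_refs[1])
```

Key concept: gradient accumulation aliasing.
Step by step:
`gradients = [0.0] * 3` → gradients = [0.0, 0.0, 0.0]
`grad_refs = [gradients] * 5` → grad_refs = [[0.0, 0.0, 0.0], [0.0, 0.0, 0.0], [0.0, 0.0, 0.0], [0.0, 0.0, 0.0], [0.0, 0.0, 0.0]]
`accumulate(grad_refs[0], [5.0, 3.5, 4.5])` → gradients = [5.0, 3.5, 4.5]; grad_refs = [[5.0, 3.5, 4.5], [5.0, 3.5, 4.5], [5.0, 3.5, 4.5], [5.0, 3.5, 4.5], [5.0, 3.5, 4.5]]
`accumulate(grad_refs[1], [2.5, 3.0, 6.0])` → gradients = [7.5, 6.5, 10.5]; grad_refs = [[7.5, 6.5, 10.5], [7.5, 6.5, 10.5], [7.5, 6.5, 10.5], [7.5, 6.5, 10.5], [7.5, 6.5, 10.5]]
`print(gradients)` → prints [7.5, 6.5, 10.5]
`print(grad_refs[0] is grad_refs[1])` → prints True

Answer:
[7.5, 6.5, 10.5]
True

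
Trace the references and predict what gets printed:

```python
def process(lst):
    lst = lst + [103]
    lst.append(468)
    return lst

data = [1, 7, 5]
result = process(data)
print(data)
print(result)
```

Key concept: rebinding parameter vs mutation.
Step by step:
`data = [1, 7, 5]` → data = [1, 7, 5]
`result = process(data)` → result = [1, 7, 5, 103, 468]
`print(data)` → prints [1, 7, 5]
`print(result)` → prints [1, 7, 5, 103, 468]

Answer:
[1, 7, 5]
[1, 7, 5, 103, 468]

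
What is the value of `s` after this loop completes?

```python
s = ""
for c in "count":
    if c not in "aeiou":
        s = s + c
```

Remove vowels from 'count'
`s` takes the values: "" → "c" → "cn" → "cnt"

Answer: "cnt"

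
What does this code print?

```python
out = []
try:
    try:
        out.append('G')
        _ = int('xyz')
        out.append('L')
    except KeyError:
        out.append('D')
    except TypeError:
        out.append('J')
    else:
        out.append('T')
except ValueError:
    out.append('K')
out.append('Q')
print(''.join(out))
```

Execution trace: 'G' (inner try body) → 'K' (outer except ValueError) → 'Q' (after the try/except). Output: GKQ

Answer: GKQ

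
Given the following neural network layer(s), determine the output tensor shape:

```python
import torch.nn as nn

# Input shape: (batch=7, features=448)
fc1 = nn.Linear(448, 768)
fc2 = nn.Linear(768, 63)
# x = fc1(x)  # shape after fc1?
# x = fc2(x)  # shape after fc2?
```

Input: (7, 448) -> after fc1: (7, 768) -> Output: (7, 63)

Answer: (7, 63)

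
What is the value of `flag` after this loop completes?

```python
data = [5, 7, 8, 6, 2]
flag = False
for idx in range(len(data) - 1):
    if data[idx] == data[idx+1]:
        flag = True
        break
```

Check consecutive duplicates in [5, 7, 8, 6, 2]
`flag` takes the values: False

Answer: False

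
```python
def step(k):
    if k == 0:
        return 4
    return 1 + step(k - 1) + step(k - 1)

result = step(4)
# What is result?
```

step(k) = 1 + 2·step(k-1), step(0)=4. Closed form: (4+1)·2^4 - 1 = 79.

Answer: 79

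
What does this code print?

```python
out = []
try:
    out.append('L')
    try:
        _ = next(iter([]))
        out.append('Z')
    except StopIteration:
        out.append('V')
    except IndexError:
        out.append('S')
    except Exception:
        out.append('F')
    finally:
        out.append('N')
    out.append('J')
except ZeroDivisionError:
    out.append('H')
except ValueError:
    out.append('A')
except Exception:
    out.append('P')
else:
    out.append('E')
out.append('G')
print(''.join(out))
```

Execution trace: 'L' (try body) → 'V' (inner except StopIteration) → 'N' (inner finally) → 'J' (try body, no exception) → 'E' (else) → 'G' (after the try/except). Output: LVNJEG

Answer: LVNJEG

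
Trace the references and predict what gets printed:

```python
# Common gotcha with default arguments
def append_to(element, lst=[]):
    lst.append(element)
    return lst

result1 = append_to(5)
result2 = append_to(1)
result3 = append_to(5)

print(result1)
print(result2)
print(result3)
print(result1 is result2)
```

Key concept: mutable default argument gotcha.
Step by step:
`result1 = append_to(5)` → result1 = [5]
`result2 = append_to(1)` → result1 = [5, 1] (same object as result2); result2 = [5, 1] (same object as result1)
`result3 = append_to(5)` → result1 = [5, 1, 5] (same object as result2, result3); result2 = [5, 1, 5] (same object as result1, result3); result3 = [5, 1, 5] (same object as result1, result2)
`print(result1)` → prints [5, 1, 5]
`print(result2)` → prints [5, 1, 5]
`print(result3)` → prints [5, 1, 5]
`print(result1 is result2)` → prints True

Answer:
[5, 1, 5]
[5, 1, 5]
[5, 1, 5]
True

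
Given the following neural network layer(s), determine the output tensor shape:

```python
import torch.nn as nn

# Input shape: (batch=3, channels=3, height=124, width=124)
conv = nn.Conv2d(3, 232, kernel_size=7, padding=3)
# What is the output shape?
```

Input: (3, 3, 124, 124) -> Output: (3, 232, 124, 124)

Answer: (3, 232, 124, 124)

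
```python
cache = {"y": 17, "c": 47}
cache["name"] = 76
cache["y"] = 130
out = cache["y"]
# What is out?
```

Trace:
`cache = {"y": 17, "c": 47}` → cache = {'y': 17, 'c': 47}
`cache["name"] = 76` → cache = {'y': 17, 'c': 47, 'name': 76}
`cache["y"] = 130` → cache = {'y': 130, 'c': 47, 'name': 76}
`out = cache["y"]` → out = 130
So out = 130

Answer: 130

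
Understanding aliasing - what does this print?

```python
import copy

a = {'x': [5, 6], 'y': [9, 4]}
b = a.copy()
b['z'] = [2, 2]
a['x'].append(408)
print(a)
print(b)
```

Key concept: shallow copy of dict with mutable values.
Step by step:
`a = {'x': [5, 6], 'y': [9, 4]}` → a = {'x': [5, 6], 'y': [9, 4]}
`b = a.copy()` → b = {'x': [5, 6], 'y': [9, 4]}
`b['z'] = [2, 2]` → b = {'x': [5, 6], 'y': [9, 4], 'z': [2, 2]}
`a['x'].append(408)` → a = {'x': [5, 6, 408], 'y': [9, 4]}; b = {'x': [5, 6, 408], 'y': [9, 4], 'z': [2, 2]}
`print(a)` → prints {'x': [5, 6, 408], 'y': [9, 4]}
`print(b)` → prints {'x': [5, 6, 408], 'y': [9, 4], 'z': [2, 2]}

Answer:
{'x': [5, 6, 408], 'y': [9, 4]}
{'x': [5, 6, 408], 'y': [9, 4], 'z': [2, 2]}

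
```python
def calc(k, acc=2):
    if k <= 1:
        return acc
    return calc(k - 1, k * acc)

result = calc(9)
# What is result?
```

Accumulator trace (n, acc): (9, 2) -> (8, 18) -> (7, 144) -> (6, 1008) -> (5, 6048) -> (4, 30240) -> (3, 120960) -> (2, 362880) -> (1, 725760) -> return 725760

Answer: 725760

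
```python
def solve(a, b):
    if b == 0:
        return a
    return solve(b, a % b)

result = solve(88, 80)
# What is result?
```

solve(88, 80) -> solve(80, 8) -> solve(8, 0) -> 8

Answer: 8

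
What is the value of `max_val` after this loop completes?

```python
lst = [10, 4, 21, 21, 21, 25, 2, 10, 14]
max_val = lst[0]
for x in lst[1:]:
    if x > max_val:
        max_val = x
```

Maximum of [10, 4, 21, 21, 21, 25, 2, 10, 14]
`max_val` takes the values: 10 → 21 → 25

Answer: 25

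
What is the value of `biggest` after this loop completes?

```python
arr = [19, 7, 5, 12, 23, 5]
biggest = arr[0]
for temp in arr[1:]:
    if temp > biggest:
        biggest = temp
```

Maximum of [19, 7, 5, 12, 23, 5]
`biggest` takes the values: 19 → 23

Answer: 23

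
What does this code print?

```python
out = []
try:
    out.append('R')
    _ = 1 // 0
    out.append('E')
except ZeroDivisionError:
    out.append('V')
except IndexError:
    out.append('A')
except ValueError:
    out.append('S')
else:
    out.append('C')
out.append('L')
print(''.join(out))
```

Execution trace: 'R' (try body) → 'V' (except ZeroDivisionError) → 'L' (after the try/except). Output: RVL

Answer: RVL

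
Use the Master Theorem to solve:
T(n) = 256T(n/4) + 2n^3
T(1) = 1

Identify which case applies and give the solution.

a=256, b=4, f(n)=2n^3. log_4(256) = 4. Since c=3 < 4, Case 1 applies: T(n) = Θ(n^log_b(a)) = O(n^4).

Answer: O(n^4) - Case 1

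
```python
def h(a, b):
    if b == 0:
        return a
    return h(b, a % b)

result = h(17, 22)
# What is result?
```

h(17, 22) -> h(22, 17) -> h(17, 5) -> h(5, 2) -> h(2, 1) -> h(1, 0) -> 1

Answer: 1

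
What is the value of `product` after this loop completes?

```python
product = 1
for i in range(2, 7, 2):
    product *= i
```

Product of even numbers 2 to 6
`product` takes the values: 1 → 2 → 8 → 48

Answer: 48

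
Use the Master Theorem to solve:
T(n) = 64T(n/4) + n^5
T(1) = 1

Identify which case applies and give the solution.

a=64, b=4, f(n)=n^5. log_4(64) = 3. Since c=5 > 3 and the regularity condition holds (64(n/4)^5 = (64/4^5)n^5 with 64/4^5 < 1), Case 3 applies: T(n) = Θ(f(n)) = O(n^5).

Answer: O(n^5) - Case 3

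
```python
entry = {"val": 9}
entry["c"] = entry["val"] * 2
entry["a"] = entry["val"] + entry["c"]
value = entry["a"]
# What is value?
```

Trace:
`entry = {"val": 9}` → entry = {'val': 9}
`entry["c"] = entry["val"] * 2` → entry = {'val': 9, 'c': 18}
`entry["a"] = entry["val"] + entry["c"]` → entry = {'val': 9, 'c': 18, 'a': 27}
`value = entry["a"]` → value = 27
So value = 27

Answer: 27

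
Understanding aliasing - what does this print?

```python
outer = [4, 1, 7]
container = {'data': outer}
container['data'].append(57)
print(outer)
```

Key concept: dict holds reference to list.
Step by step:
`outer = [4, 1, 7]` → outer = [4, 1, 7]
`container = {'data': outer}` → container = {'data': [4, 1, 7]}
`container['data'].append(57)` → outer = [4, 1, 7, 57]; container = {'data': [4, 1, 7, 57]}
`print(outer)` → prints [4, 1, 7, 57]

Answer: [4, 1, 7, 57]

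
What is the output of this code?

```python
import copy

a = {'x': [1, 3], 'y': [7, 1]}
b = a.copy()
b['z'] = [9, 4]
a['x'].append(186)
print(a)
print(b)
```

Key concept: shallow copy of dict with mutable values.
Step by step:
`a = {'x': [1, 3], 'y': [7, 1]}` → a = {'x': [1, 3], 'y': [7, 1]}
`b = a.copy()` → b = {'x': [1, 3], 'y': [7, 1]}
`b['z'] = [9, 4]` → b = {'x': [1, 3], 'y': [7, 1], 'z': [9, 4]}
`a['x'].append(186)` → a = {'x': [1, 3, 186], 'y': [7, 1]}; b = {'x': [1, 3, 186], 'y': [7, 1], 'z': [9, 4]}
`print(a)` → prints {'x': [1, 3, 186], 'y': [7, 1]}
`print(b)` → prints {'x': [1, 3, 186], 'y': [7, 1], 'z': [9, 4]}

Answer:
{'x': [1, 3, 186], 'y': [7, 1]}
{'x': [1, 3, 186], 'y': [7, 1], 'z': [9, 4]}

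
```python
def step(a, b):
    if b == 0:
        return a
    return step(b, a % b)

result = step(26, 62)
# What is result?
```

step(26, 62) -> step(62, 26) -> step(26, 10) -> step(10, 6) -> step(6, 4) -> step(4, 2) -> step(2, 0) -> 2

Answer: 2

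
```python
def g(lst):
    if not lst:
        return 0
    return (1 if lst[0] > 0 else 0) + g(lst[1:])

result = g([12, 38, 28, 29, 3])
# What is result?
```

Count of positive elements in [12, 38, 28, 29, 3] = 5

Answer: 5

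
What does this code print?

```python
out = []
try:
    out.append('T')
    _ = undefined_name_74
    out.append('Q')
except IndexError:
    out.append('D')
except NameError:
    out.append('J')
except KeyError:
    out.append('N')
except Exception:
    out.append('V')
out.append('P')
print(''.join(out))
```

Execution trace: 'T' (try body) → 'J' (except NameError) → 'P' (after the try/except). Output: TJP

Answer: TJP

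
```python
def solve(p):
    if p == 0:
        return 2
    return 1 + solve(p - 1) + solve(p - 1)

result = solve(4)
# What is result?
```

solve(p) = 1 + 2·solve(p-1), solve(0)=2. Closed form: (2+1)·2^4 - 1 = 47.

Answer: 47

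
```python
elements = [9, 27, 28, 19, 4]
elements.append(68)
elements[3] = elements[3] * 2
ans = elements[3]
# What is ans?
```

Trace:
`elements = [9, 27, 28, 19, 4]` → elements = [9, 27, 28, 19, 4]
`elements.append(68)` → elements = [9, 27, 28, 19, 4, 68]
`elements[3] = elements[3] * 2` → elements = [9, 27, 28, 38, 4, 68]
`ans = elements[3]` → ans = 38
So ans = 38

Answer: 38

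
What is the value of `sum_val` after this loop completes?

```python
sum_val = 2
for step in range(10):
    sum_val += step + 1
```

Start at 2, add 1 to 10 = 57
`sum_val` takes the values: 2 → 3 → 5 → 8 → 12 → 17 → 23 → 30 → 38 → 47 → 57

Answer: 57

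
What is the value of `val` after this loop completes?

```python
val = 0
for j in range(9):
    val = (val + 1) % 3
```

Increment mod 3, 9 times = 0
`val` takes the values: 0 → 1 → 2 → 0 → 1 → 2 → 0 → 1 → 2 → 0

Answer: 0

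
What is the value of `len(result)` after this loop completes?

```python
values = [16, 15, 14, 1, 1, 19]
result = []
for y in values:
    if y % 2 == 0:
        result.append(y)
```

Count even numbers in [16, 15, 14, 1, 1, 19]
`result` takes the values: [] → [16] → [16, 14]
So `len(result)` = 2

Answer: 2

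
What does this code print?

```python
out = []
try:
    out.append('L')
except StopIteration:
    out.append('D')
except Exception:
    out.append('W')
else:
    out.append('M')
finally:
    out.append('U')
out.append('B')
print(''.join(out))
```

Execution trace: 'L' (try body, no exception) → 'M' (else) → 'U' (finally) → 'B' (after the try/except). Output: LMUB

Answer: LMUB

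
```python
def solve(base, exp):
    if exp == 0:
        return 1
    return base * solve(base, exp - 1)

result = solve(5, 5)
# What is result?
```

solve(5, 5) = 5 * 5 * 5 * 5 * 5 = 3125

Answer: 3125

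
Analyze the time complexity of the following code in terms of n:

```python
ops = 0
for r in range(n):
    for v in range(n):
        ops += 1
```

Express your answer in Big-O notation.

Each loop level contributes: n × n. Multiplying the contributions gives O(n^2).

Answer: O(n^2)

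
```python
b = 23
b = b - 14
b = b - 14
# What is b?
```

Trace:
`b = 23` → b = 23
`b = b - 14` → b = 9
`b = b - 14` → b = -5
So b = -5

Answer: -5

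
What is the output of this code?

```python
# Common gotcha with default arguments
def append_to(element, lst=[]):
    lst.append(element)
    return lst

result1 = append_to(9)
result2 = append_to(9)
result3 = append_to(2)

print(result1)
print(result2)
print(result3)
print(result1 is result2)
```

Key concept: mutable default argument gotcha.
Step by step:
`result1 = append_to(9)` → result1 = [9]
`result2 = append_to(9)` → result1 = [9, 9] (same object as result2); result2 = [9, 9] (same object as result1)
`result3 = append_to(2)` → result1 = [9, 9, 2] (same object as result2, result3); result2 = [9, 9, 2] (same object as result1, result3); result3 = [9, 9, 2] (same object as result1, result2)
`print(result1)` → prints [9, 9, 2]
`print(result2)` → prints [9, 9, 2]
`print(result3)` → prints [9, 9, 2]
`print(result1 is result2)` → prints True

Answer:
[9, 9, 2]
[9, 9, 2]
[9, 9, 2]
True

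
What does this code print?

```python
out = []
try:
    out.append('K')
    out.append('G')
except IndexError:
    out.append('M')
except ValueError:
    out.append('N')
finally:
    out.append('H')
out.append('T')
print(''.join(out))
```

Execution trace: 'K' (try body) → 'G' (try body, no exception) → 'H' (finally) → 'T' (after the try/except). Output: KGHT

Answer: KGHT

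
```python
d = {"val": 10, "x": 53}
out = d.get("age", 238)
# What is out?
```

Trace:
`d = {"val": 10, "x": 53}` → d = {'val': 10, 'x': 53}
`out = d.get("age", 238)` → out = 238
So out = 238

Answer: 238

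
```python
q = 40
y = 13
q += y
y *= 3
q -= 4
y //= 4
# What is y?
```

Trace:
`q = 40` → q = 40
`y = 13` → y = 13
`q += y` → q = 53
`y *= 3` → y = 39
`q -= 4` → q = 49
`y //= 4` → y = 9
So y = 9

Answer: 9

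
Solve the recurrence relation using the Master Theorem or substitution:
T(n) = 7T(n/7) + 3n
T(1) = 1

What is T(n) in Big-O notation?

By Master Theorem: a=7, b=7, f(n)=3n. Since log_7(7) = 1 and f(n) = Θ(n^1), Case 2 applies. T(n) = O(n log n).

Answer: O(n log n)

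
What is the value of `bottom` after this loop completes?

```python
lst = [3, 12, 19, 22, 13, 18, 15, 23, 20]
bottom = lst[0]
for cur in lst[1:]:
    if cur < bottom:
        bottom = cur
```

Minimum of [3, 12, 19, 22, 13, 18, 15, 23, 20]
`bottom` takes the values: 3

Answer: 3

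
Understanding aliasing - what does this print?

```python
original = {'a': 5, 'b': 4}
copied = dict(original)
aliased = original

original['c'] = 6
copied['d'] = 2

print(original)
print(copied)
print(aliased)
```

Key concept: dict() creates copy, assignment creates alias.
Step by step:
`original = {'a': 5, 'b': 4}` → original = {'a': 5, 'b': 4}
`copied = dict(original)` → copied = {'a': 5, 'b': 4}
`aliased = original` → aliased = {'a': 5, 'b': 4} (same object as original)
`original['c'] = 6` → original = {'a': 5, 'b': 4, 'c': 6} (same object as aliased); aliased = {'a': 5, 'b': 4, 'c': 6} (same object as original)
`copied['d'] = 2` → copied = {'a': 5, 'b': 4, 'd': 2}
`print(original)` → prints {'a': 5, 'b': 4, 'c': 6}
`print(copied)` → prints {'a': 5, 'b': 4, 'd': 2}
`print(aliased)` → prints {'a': 5, 'b': 4, 'c': 6}

Answer:
{'a': 5, 'b': 4, 'c': 6}
{'a': 5, 'b': 4, 'd': 2}
{'a': 5, 'b': 4, 'c': 6}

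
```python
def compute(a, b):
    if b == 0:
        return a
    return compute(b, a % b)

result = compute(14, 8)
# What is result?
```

compute(14, 8) -> compute(8, 6) -> compute(6, 2) -> compute(2, 0) -> 2

Answer: 2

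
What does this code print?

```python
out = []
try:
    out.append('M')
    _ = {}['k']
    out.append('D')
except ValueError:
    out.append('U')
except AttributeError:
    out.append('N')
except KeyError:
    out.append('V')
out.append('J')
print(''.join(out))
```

Execution trace: 'M' (try body) → 'V' (except KeyError) → 'J' (after the try/except). Output: MVJ

Answer: MVJ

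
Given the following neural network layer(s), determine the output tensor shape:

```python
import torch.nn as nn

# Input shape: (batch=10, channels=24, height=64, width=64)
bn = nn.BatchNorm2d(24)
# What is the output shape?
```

Input: (10, 24, 64, 64) -> Output: (10, 24, 64, 64)

Answer: (10, 24, 64, 64)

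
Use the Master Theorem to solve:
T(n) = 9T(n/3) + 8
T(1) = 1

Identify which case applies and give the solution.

a=9, b=3, f(n)=8. log_3(9) = 2. Since c=0 < 2, Case 1 applies: T(n) = Θ(n^log_b(a)) = O(n^2).

Answer: O(n^2) - Case 1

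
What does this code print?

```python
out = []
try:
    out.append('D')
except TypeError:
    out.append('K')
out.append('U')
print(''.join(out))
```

Execution trace: 'D' (try body, no exception) → 'U' (after the try/except). Output: DU

Answer: DU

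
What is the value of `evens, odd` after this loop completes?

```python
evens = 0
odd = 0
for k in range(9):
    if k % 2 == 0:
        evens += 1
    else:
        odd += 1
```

Count evens and odds in range(9)
`evens, odd` takes the values: (0, 0) → (1, 0) → (1, 1) → (2, 1) → (2, 2) → (3, 2) → (3, 3) → (4, 3) → (4, 4) → (5, 4)

Answer: 5, 4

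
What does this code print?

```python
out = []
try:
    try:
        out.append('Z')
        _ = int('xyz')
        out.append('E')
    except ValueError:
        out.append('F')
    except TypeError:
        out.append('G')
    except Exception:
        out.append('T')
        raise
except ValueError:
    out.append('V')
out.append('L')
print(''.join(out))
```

Execution trace: 'Z' (inner try body) → 'F' (inner except ValueError) → 'L' (after the try/except). Output: ZFL

Answer: ZFL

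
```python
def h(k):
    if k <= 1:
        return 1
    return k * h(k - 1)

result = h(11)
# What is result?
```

h(11) = 11 * 10 * 9 * 8 * 7 * 6 * 5 * 4 * 3 * 2 * 1 = 39916800

Answer: 39916800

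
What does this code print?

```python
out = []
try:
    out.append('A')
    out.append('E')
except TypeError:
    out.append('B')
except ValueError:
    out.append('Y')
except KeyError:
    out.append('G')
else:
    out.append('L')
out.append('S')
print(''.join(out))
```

Execution trace: 'A' (try body) → 'E' (try body, no exception) → 'L' (else) → 'S' (after the try/except). Output: AELS

Answer: AELS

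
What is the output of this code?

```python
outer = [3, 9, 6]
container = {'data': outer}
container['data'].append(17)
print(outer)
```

Key concept: dict holds reference to list.
Step by step:
`outer = [3, 9, 6]` → outer = [3, 9, 6]
`container = {'data': outer}` → container = {'data': [3, 9, 6]}
`container['data'].append(17)` → outer = [3, 9, 6, 17]; container = {'data': [3, 9, 6, 17]}
`print(outer)` → prints [3, 9, 6, 17]

Answer: [3, 9, 6, 17]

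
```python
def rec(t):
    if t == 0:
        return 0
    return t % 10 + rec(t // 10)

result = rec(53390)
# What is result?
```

Sum of digits of 53390: 0 + 9 + 3 + 3 + 5 = 20

Answer: 20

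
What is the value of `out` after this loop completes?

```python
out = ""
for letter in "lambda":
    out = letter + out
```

Reverse 'lambda'
`out` takes the values: "" → "l" → "al" → "mal" → "bmal" → "dbmal" → "adbmal"

Answer: "adbmal"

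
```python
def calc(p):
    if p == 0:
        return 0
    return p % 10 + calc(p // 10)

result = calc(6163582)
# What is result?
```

Sum of digits of 6163582: 2 + 8 + 5 + 3 + 6 + 1 + 6 = 31

Answer: 31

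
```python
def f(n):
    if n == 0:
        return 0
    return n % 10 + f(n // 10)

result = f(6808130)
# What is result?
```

Sum of digits of 6808130: 0 + 3 + 1 + 8 + 0 + 8 + 6 = 26

Answer: 26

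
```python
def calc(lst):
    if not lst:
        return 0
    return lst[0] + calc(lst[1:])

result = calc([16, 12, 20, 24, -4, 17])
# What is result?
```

16 + 12 + 20 + 24 + (-4) + 17 + 0 = 85

Answer: 85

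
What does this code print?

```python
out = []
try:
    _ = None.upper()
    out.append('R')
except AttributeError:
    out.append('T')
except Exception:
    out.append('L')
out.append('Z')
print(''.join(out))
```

Execution trace: 'T' (except AttributeError) → 'Z' (after the try/except). Output: TZ

Answer: TZ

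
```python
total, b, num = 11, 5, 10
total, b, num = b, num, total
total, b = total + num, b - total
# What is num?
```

Trace:
`total, b, num = 11, 5, 10` → total = 11; b = 5; num = 10
`total, b, num = b, num, total` → total = 5; b = 10; num = 11
`total, b = total + num, b - total` → total = 16; b = 5
So num = 11

Answer: 11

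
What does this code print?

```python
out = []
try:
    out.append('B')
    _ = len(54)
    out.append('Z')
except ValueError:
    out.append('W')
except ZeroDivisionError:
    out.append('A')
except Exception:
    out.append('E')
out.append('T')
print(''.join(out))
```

Execution trace: 'B' (try body) → 'E' (except Exception) → 'T' (after the try/except). Output: BET

Answer: BET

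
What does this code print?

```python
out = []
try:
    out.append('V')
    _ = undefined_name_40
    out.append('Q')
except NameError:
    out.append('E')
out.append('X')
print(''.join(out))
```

Execution trace: 'V' (try body) → 'E' (except NameError) → 'X' (after the try/except). Output: VEX

Answer: VEX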